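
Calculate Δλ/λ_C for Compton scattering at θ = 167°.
1.9744 λ_C

The Compton shift formula is:
Δλ = λ_C(1 - cos θ)

Dividing both sides by λ_C:
Δλ/λ_C = 1 - cos θ

For θ = 167°:
Δλ/λ_C = 1 - cos(167°)
Δλ/λ_C = 1 - -0.9744
Δλ/λ_C = 1.9744

This means the shift is 1.9744 × λ_C = 4.7904 pm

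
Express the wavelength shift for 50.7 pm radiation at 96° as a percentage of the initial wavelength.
5.2859%

Calculate the Compton shift:
Δλ = λ_C(1 - cos(96°))
Δλ = 2.4263 × (1 - cos(96°))
Δλ = 2.4263 × 1.1045
Δλ = 2.6799 pm

Percentage change:
(Δλ/λ₀) × 100 = (2.6799/50.7) × 100
= 5.2859%

(Intermediate values are shown rounded; full precision is carried through to the final answer.)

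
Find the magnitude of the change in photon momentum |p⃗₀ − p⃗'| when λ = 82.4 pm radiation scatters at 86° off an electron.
1.0823e-23 kg·m/s

Photon momentum magnitude is p = h/λ.

Initial momentum:
p₀ = h/λ = 6.6261e-34/8.2400e-11 = 8.0413e-24 kg·m/s

After scattering:
λ' = λ + Δλ = 82.4 + 2.2571 = 84.6571 pm
p' = h/λ' = 6.6261e-34/8.4657e-11 = 7.8270e-24 kg·m/s

Momentum is a vector; the scattered photon's direction makes angle θ = 86° with the incident direction. The magnitude of the vector change Δp⃗ = p⃗₀ − p⃗' is found from the law of cosines:
|Δp⃗|² = p₀² + p'² − 2p₀p'cos θ
|Δp⃗|² = (8.0413e-24)² + (7.8270e-24)² − 2·8.0413e-24·7.8270e-24·cos(86°)
|Δp⃗| = 1.0823e-23 kg·m/s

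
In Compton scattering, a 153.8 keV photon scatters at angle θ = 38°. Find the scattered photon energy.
144.5755 keV

First convert energy to wavelength:
λ = hc/E, with hc ≈ 1239.842 keV·pm (i.e. 1239.842 eV·nm)

For E = 153.8 keV = 153800 eV:
λ = 1239.842 keV·pm / 153.8 keV
λ = 8.0614 pm

Calculate the Compton shift:
Δλ = λ_C(1 - cos(38°)) = 2.4263 × 0.2120
Δλ = 0.5144 pm

Final wavelength:
λ' = 8.0614 + 0.5144 = 8.5757 pm

Final energy:
E' = hc/λ' = 1239.842 / 8.5757 = 144.5755 keV

(Intermediate values are shown rounded; full precision is carried through to the final answer.)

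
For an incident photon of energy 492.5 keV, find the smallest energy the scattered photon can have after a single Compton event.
168.2267 keV (at θ = 180°)

The scattered photon has minimum energy when its wavelength is maximum, i.e., when the Compton shift Δλ = λ_C(1 − cos θ) is maximum. This occurs at θ = 180° (backscattering), giving Δλ_max = 2λ_C = 4.8526 pm.

Initial wavelength: λ₀ = hc/E₀ = 2.5174 pm
Maximum final wavelength: λ'_max = λ₀ + 2λ_C = 2.5174 + 4.8526 = 7.3701 pm
Minimum final energy: E'_min = hc/λ'_max = 168.2267 keV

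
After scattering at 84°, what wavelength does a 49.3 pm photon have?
51.4727 pm

Using the Compton scattering formula:
λ' = λ + Δλ = λ + λ_C(1 - cos θ)

Given:
- Initial wavelength λ = 49.3 pm
- Scattering angle θ = 84°
- Compton wavelength λ_C ≈ 2.4263 pm

Calculate the shift:
Δλ = 2.4263 × (1 - cos(84°))
Δλ = 2.4263 × 0.8955
Δλ = 2.1727 pm

Final wavelength:
λ' = 49.3 + 2.1727 = 51.4727 pm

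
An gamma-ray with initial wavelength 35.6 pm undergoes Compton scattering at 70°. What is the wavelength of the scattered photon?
37.1965 pm

Using the Compton scattering formula:
λ' = λ + Δλ = λ + λ_C(1 - cos θ)

Given:
- Initial wavelength λ = 35.6 pm
- Scattering angle θ = 70°
- Compton wavelength λ_C ≈ 2.4263 pm

Calculate the shift:
Δλ = 2.4263 × (1 - cos(70°))
Δλ = 2.4263 × 0.6580
Δλ = 1.5965 pm

Final wavelength:
λ' = 35.6 + 1.5965 = 37.1965 pm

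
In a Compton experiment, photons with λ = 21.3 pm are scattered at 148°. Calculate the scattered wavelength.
25.7839 pm

Using the Compton scattering formula:
λ' = λ + Δλ = λ + λ_C(1 - cos θ)

Given:
- Initial wavelength λ = 21.3 pm
- Scattering angle θ = 148°
- Compton wavelength λ_C ≈ 2.4263 pm

Calculate the shift:
Δλ = 2.4263 × (1 - cos(148°))
Δλ = 2.4263 × 1.8480
Δλ = 4.4839 pm

Final wavelength:
λ' = 21.3 + 4.4839 = 25.7839 pm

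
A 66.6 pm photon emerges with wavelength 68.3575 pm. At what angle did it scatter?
74.00°

First find the wavelength shift:
Δλ = λ' - λ = 68.3575 - 66.6 = 1.7575 pm

Using Δλ = λ_C(1 - cos θ), with λ_C = h/(m_e·c) ≈ 2.42631024 pm:
cos θ = 1 - Δλ/λ_C
cos θ = 1 - 1.7575/2.42631024
cos θ = 0.275649

θ = arccos(0.275649)
θ = 74.00°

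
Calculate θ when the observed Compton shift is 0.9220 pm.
51.68°

From the Compton formula Δλ = λ_C(1 - cos θ), we can solve for θ:

cos θ = 1 - Δλ/λ_C

Given:
- Δλ = 0.9220 pm
- λ_C = h/(m_e·c) ≈ 2.42631024 pm

cos θ = 1 - 0.9220/2.42631024
cos θ = 1 - 0.380001
cos θ = 0.619999

θ = arccos(0.619999)
θ = 51.68°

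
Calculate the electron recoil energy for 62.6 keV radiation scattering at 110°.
8.8386 keV

By energy conservation: K_e = E_initial - E_final

First find the scattered photon energy:
Initial wavelength: λ = hc/E = 19.8058 pm
Compton shift: Δλ = λ_C(1 - cos(110°)) = 3.2562 pm
Final wavelength: λ' = 19.8058 + 3.2562 = 23.0619 pm
Final photon energy: E' = hc/λ' = 53.7614 keV

Electron kinetic energy:
K_e = E - E' = 62.6000 - 53.7614 = 8.8386 keV

(Intermediate values are shown rounded; full precision is carried through to the final answer.)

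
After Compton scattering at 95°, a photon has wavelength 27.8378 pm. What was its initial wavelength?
25.2000 pm

From λ' = λ + Δλ, we have λ = λ' - Δλ

First calculate the Compton shift:
Δλ = λ_C(1 - cos θ)
Δλ = 2.4263 × (1 - cos(95°))
Δλ = 2.4263 × 1.0872
Δλ = 2.6378 pm

Initial wavelength:
λ = λ' - Δλ
λ = 27.8378 - 2.6378
λ = 25.2000 pm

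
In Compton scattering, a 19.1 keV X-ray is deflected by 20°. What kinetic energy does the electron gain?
0.0430 keV

By energy conservation: K_e = E_initial - E_final

First find the scattered photon energy:
Initial wavelength: λ = hc/E = 64.9132 pm
Compton shift: Δλ = λ_C(1 - cos(20°)) = 0.1463 pm
Final wavelength: λ' = 64.9132 + 0.1463 = 65.0595 pm
Final photon energy: E' = hc/λ' = 19.0570 keV

Electron kinetic energy:
K_e = E - E' = 19.1000 - 19.0570 = 0.0430 keV

(Intermediate values are shown rounded; full precision is carried through to the final answer.)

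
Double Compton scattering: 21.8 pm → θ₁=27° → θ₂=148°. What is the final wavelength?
26.5484 pm

Apply Compton shift twice:

First scattering at θ₁ = 27°:
Δλ₁ = λ_C(1 - cos(27°))
Δλ₁ = 2.4263 × 0.1090
Δλ₁ = 0.2645 pm

After first scattering:
λ₁ = 21.8 + 0.2645 = 22.0645 pm

Second scattering at θ₂ = 148°:
Δλ₂ = λ_C(1 - cos(148°))
Δλ₂ = 2.4263 × 1.8480
Δλ₂ = 4.4839 pm

Final wavelength:
λ₂ = 22.0645 + 4.4839 = 26.5484 pm

Total shift: Δλ_total = 0.2645 + 4.4839 = 4.7484 pm

(Intermediate values are shown rounded; full precision is carried through to the final answer.)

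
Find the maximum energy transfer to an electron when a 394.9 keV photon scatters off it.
239.7696 keV

Maximum energy transfer occurs at θ = 180° (backscattering).

Initial photon: E₀ = 394.9 keV → λ₀ = 3.1396 pm

Maximum Compton shift (at 180°):
Δλ_max = 2λ_C = 2 × 2.4263 = 4.8526 pm

Final wavelength:
λ' = 3.1396 + 4.8526 = 7.9923 pm

Minimum photon energy (maximum energy to electron):
E'_min = hc/λ' = 155.1304 keV

Maximum electron kinetic energy:
K_max = E₀ - E'_min = 394.9000 - 155.1304 = 239.7696 keV

(Intermediate values are shown rounded; full precision is carried through to the final answer.)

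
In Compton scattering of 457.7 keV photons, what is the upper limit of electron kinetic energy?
293.7317 keV

Maximum energy transfer occurs at θ = 180° (backscattering).

Initial photon: E₀ = 457.7 keV → λ₀ = 2.7089 pm

Maximum Compton shift (at 180°):
Δλ_max = 2λ_C = 2 × 2.4263 = 4.8526 pm

Final wavelength:
λ' = 2.7089 + 4.8526 = 7.5615 pm

Minimum photon energy (maximum energy to electron):
E'_min = hc/λ' = 163.9683 keV

Maximum electron kinetic energy:
K_max = E₀ - E'_min = 457.7000 - 163.9683 = 293.7317 keV

(Intermediate values are shown rounded; full precision is carried through to the final answer.)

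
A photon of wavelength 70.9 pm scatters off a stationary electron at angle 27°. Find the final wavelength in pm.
71.1645 pm

Using the Compton scattering formula:
λ' = λ + Δλ = λ + λ_C(1 - cos θ)

Given:
- Initial wavelength λ = 70.9 pm
- Scattering angle θ = 27°
- Compton wavelength λ_C ≈ 2.4263 pm

Calculate the shift:
Δλ = 2.4263 × (1 - cos(27°))
Δλ = 2.4263 × 0.1090
Δλ = 0.2645 pm

Final wavelength:
λ' = 70.9 + 0.2645 = 71.1645 pm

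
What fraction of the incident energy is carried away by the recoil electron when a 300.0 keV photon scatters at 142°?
0.5121 (or 51.21%)

Calculate initial and final photon energies:

Initial: E₀ = 300.0 keV → λ₀ = 4.1328 pm
Compton shift: Δλ = 4.3383 pm
Final wavelength: λ' = 8.4711 pm
Final energy: E' = 146.3618 keV

Fractional energy loss:
(E₀ - E')/E₀ = (300.0000 - 146.3618)/300.0000
= 153.6382/300.0000
= 0.5121
= 51.21%

(Intermediate values are shown rounded; full precision is carried through to the final answer.)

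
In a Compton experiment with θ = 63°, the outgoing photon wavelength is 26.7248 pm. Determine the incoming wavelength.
25.4000 pm

From λ' = λ + Δλ, we have λ = λ' - Δλ

First calculate the Compton shift:
Δλ = λ_C(1 - cos θ)
Δλ = 2.4263 × (1 - cos(63°))
Δλ = 2.4263 × 0.5460
Δλ = 1.3248 pm

Initial wavelength:
λ = λ' - Δλ
λ = 26.7248 - 1.3248
λ = 25.4000 pm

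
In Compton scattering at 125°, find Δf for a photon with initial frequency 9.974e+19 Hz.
5.581e+19 Hz (decrease)

Convert frequency to wavelength (c = 299792458 m/s):
λ₀ = c/f₀ = 299792458/9.974e+19 = 3.0057395e-12 m = 3.0057 pm

Calculate Compton shift:
Δλ = λ_C(1 - cos(125°)) = 3.8180 pm

Final wavelength:
λ' = λ₀ + Δλ = 3.0057 + 3.8180 = 6.8237 pm

Final frequency:
f' = c/λ' = 299792458/6.8237241e-12 = 4.3933848e+19 Hz

Frequency shift (decrease):
Δf = f₀ - f' = 9.974e+19 - 4.3933848e+19 = 5.581e+19 Hz

(Intermediate values are shown rounded; full precision is carried through to the final answer.)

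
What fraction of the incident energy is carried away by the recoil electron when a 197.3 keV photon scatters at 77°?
0.2303 (or 23.03%)

Calculate initial and final photon energies:

Initial: E₀ = 197.3 keV → λ₀ = 6.2840 pm
Compton shift: Δλ = 1.8805 pm
Final wavelength: λ' = 8.1646 pm
Final energy: E' = 151.8567 keV

Fractional energy loss:
(E₀ - E')/E₀ = (197.3000 - 151.8567)/197.3000
= 45.4433/197.3000
= 0.2303
= 23.03%

(Intermediate values are shown rounded; full precision is carried through to the final answer.)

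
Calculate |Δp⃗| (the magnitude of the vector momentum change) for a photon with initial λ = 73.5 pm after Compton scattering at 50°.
7.5761e-24 kg·m/s

Photon momentum magnitude is p = h/λ.

Initial momentum:
p₀ = h/λ = 6.6261e-34/7.3500e-11 = 9.0151e-24 kg·m/s

After scattering:
λ' = λ + Δλ = 73.5 + 0.8667 = 74.3667 pm
p' = h/λ' = 6.6261e-34/7.4367e-11 = 8.9100e-24 kg·m/s

Momentum is a vector; the scattered photon's direction makes angle θ = 50° with the incident direction. The magnitude of the vector change Δp⃗ = p⃗₀ − p⃗' is found from the law of cosines:
|Δp⃗|² = p₀² + p'² − 2p₀p'cos θ
|Δp⃗|² = (9.0151e-24)² + (8.9100e-24)² − 2·9.0151e-24·8.9100e-24·cos(50°)
|Δp⃗| = 7.5761e-24 kg·m/s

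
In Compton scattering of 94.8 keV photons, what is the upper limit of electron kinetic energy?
25.6553 keV

Maximum energy transfer occurs at θ = 180° (backscattering).

Initial photon: E₀ = 94.8 keV → λ₀ = 13.0785 pm

Maximum Compton shift (at 180°):
Δλ_max = 2λ_C = 2 × 2.4263 = 4.8526 pm

Final wavelength:
λ' = 13.0785 + 4.8526 = 17.9311 pm

Minimum photon energy (maximum energy to electron):
E'_min = hc/λ' = 69.1447 keV

Maximum electron kinetic energy:
K_max = E₀ - E'_min = 94.8000 - 69.1447 = 25.6553 keV

(Intermediate values are shown rounded; full precision is carried through to the final answer.)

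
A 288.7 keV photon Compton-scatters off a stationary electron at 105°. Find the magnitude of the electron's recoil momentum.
1.9783e-22 kg·m/s

The electron is initially at rest, so by conservation of momentum:
p⃗_e = p⃗₀ − p⃗'  (incident photon momentum minus scattered photon momentum)

Photon momentum magnitudes (p = h/λ = E/c):
λ₀ = hc/E₀ = 4.2946 pm → p₀ = h/λ₀ = 1.5429e-22 kg·m/s
Δλ = λ_C(1 − cos 105°) = 3.0543 pm
λ' = 7.3489 pm → p' = h/λ' = 9.0165e-23 kg·m/s

The scattered photon makes angle θ = 105° with the incident direction, so by the law of cosines:
|p⃗_e|² = p₀² + p'² − 2p₀p'cos θ
|p⃗_e|² = (1.5429e-22)² + (9.0165e-23)² − 2·1.5429e-22·9.0165e-23·cos(105°)
|p⃗_e| = 1.9783e-22 kg·m/s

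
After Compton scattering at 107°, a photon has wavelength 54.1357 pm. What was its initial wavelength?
51.0000 pm

From λ' = λ + Δλ, we have λ = λ' - Δλ

First calculate the Compton shift:
Δλ = λ_C(1 - cos θ)
Δλ = 2.4263 × (1 - cos(107°))
Δλ = 2.4263 × 1.2924
Δλ = 3.1357 pm

Initial wavelength:
λ = λ' - Δλ
λ = 54.1357 - 3.1357
λ = 51.0000 pm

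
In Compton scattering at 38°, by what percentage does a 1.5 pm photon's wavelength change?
34.2901%

Calculate the Compton shift:
Δλ = λ_C(1 - cos(38°))
Δλ = 2.4263 × (1 - cos(38°))
Δλ = 2.4263 × 0.2120
Δλ = 0.5144 pm

Percentage change:
(Δλ/λ₀) × 100 = (0.5144/1.5) × 100
= 34.2901%

(Intermediate values are shown rounded; full precision is carried through to the final answer.)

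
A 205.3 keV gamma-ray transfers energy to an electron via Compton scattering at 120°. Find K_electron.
77.1991 keV

By energy conservation: K_e = E_initial - E_final

First find the scattered photon energy:
Initial wavelength: λ = hc/E = 6.0392 pm
Compton shift: Δλ = λ_C(1 - cos(120°)) = 3.6395 pm
Final wavelength: λ' = 6.0392 + 3.6395 = 9.6786 pm
Final photon energy: E' = hc/λ' = 128.1009 keV

Electron kinetic energy:
K_e = E - E' = 205.3000 - 128.1009 = 77.1991 keV

(Intermediate values are shown rounded; full precision is carried through to the final answer.)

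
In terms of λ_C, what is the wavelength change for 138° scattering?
1.7431 λ_C

The Compton shift formula is:
Δλ = λ_C(1 - cos θ)

Dividing both sides by λ_C:
Δλ/λ_C = 1 - cos θ

For θ = 138°:
Δλ/λ_C = 1 - cos(138°)
Δλ/λ_C = 1 - -0.7431
Δλ/λ_C = 1.7431

This means the shift is 1.7431 × λ_C = 4.2294 pm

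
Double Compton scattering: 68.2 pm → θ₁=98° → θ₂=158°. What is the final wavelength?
75.6399 pm

Apply Compton shift twice:

First scattering at θ₁ = 98°:
Δλ₁ = λ_C(1 - cos(98°))
Δλ₁ = 2.4263 × 1.1392
Δλ₁ = 2.7640 pm

After first scattering:
λ₁ = 68.2 + 2.7640 = 70.9640 pm

Second scattering at θ₂ = 158°:
Δλ₂ = λ_C(1 - cos(158°))
Δλ₂ = 2.4263 × 1.9272
Δλ₂ = 4.6759 pm

Final wavelength:
λ₂ = 70.9640 + 4.6759 = 75.6399 pm

Total shift: Δλ_total = 2.7640 + 4.6759 = 7.4399 pm

(Intermediate values are shown rounded; full precision is carried through to the final answer.)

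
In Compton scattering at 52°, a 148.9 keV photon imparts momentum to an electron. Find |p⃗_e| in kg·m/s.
6.6645e-23 kg·m/s

The electron is initially at rest, so by conservation of momentum:
p⃗_e = p⃗₀ − p⃗'  (incident photon momentum minus scattered photon momentum)

Photon momentum magnitudes (p = h/λ = E/c):
λ₀ = hc/E₀ = 8.3267 pm → p₀ = h/λ₀ = 7.9576e-23 kg·m/s
Δλ = λ_C(1 − cos 52°) = 0.9325 pm
λ' = 9.2592 pm → p' = h/λ' = 7.1562e-23 kg·m/s

The scattered photon makes angle θ = 52° with the incident direction, so by the law of cosines:
|p⃗_e|² = p₀² + p'² − 2p₀p'cos θ
|p⃗_e|² = (7.9576e-23)² + (7.1562e-23)² − 2·7.9576e-23·7.1562e-23·cos(52°)
|p⃗_e| = 6.6645e-23 kg·m/s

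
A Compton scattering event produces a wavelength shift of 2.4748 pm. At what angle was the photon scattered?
91.15°

From the Compton formula Δλ = λ_C(1 - cos θ), we can solve for θ:

cos θ = 1 - Δλ/λ_C

Given:
- Δλ = 2.4748 pm
- λ_C = h/(m_e·c) ≈ 2.42631024 pm

cos θ = 1 - 2.4748/2.42631024
cos θ = 1 - 1.019985
cos θ = -0.019985

θ = arccos(-0.019985)
θ = 91.15°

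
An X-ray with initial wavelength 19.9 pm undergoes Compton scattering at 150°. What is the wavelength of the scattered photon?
24.4276 pm

Using the Compton scattering formula:
λ' = λ + Δλ = λ + λ_C(1 - cos θ)

Given:
- Initial wavelength λ = 19.9 pm
- Scattering angle θ = 150°
- Compton wavelength λ_C ≈ 2.4263 pm

Calculate the shift:
Δλ = 2.4263 × (1 - cos(150°))
Δλ = 2.4263 × 1.8660
Δλ = 4.5276 pm

Final wavelength:
λ' = 19.9 + 4.5276 = 24.4276 pm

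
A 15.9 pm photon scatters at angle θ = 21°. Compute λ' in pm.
16.0612 pm

Using the Compton scattering formula:
λ' = λ + Δλ = λ + λ_C(1 - cos θ)

Given:
- Initial wavelength λ = 15.9 pm
- Scattering angle θ = 21°
- Compton wavelength λ_C ≈ 2.4263 pm

Calculate the shift:
Δλ = 2.4263 × (1 - cos(21°))
Δλ = 2.4263 × 0.0664
Δλ = 0.1612 pm

Final wavelength:
λ' = 15.9 + 0.1612 = 16.0612 pm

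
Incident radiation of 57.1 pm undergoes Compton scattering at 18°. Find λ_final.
57.2188 pm

Using the Compton scattering formula:
λ' = λ + Δλ = λ + λ_C(1 - cos θ)

Given:
- Initial wavelength λ = 57.1 pm
- Scattering angle θ = 18°
- Compton wavelength λ_C ≈ 2.4263 pm

Calculate the shift:
Δλ = 2.4263 × (1 - cos(18°))
Δλ = 2.4263 × 0.0489
Δλ = 0.1188 pm

Final wavelength:
λ' = 57.1 + 0.1188 = 57.2188 pm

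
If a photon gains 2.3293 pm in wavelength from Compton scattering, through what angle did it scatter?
87.71°

From the Compton formula Δλ = λ_C(1 - cos θ), we can solve for θ:

cos θ = 1 - Δλ/λ_C

Given:
- Δλ = 2.3293 pm
- λ_C = h/(m_e·c) ≈ 2.42631024 pm

cos θ = 1 - 2.3293/2.42631024
cos θ = 1 - 0.960017
cos θ = 0.039983

θ = arccos(0.039983)
θ = 87.71°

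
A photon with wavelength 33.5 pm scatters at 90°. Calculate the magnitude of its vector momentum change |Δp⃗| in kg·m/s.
2.7044e-23 kg·m/s

Photon momentum magnitude is p = h/λ.

Initial momentum:
p₀ = h/λ = 6.6261e-34/3.3500e-11 = 1.9779e-23 kg·m/s

After scattering:
λ' = λ + Δλ = 33.5 + 2.4263 = 35.9263 pm
p' = h/λ' = 6.6261e-34/3.5926e-11 = 1.8444e-23 kg·m/s

Momentum is a vector; the scattered photon's direction makes angle θ = 90° with the incident direction. The magnitude of the vector change Δp⃗ = p⃗₀ − p⃗' is found from the law of cosines:
|Δp⃗|² = p₀² + p'² − 2p₀p'cos θ
|Δp⃗|² = (1.9779e-23)² + (1.8444e-23)² − 2·1.9779e-23·1.8444e-23·cos(90°)
|Δp⃗| = 2.7044e-23 kg·m/s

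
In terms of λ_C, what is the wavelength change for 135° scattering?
1.7071 λ_C

The Compton shift formula is:
Δλ = λ_C(1 - cos θ)

Dividing both sides by λ_C:
Δλ/λ_C = 1 - cos θ

For θ = 135°:
Δλ/λ_C = 1 - cos(135°)
Δλ/λ_C = 1 - -0.7071
Δλ/λ_C = 1.7071

This means the shift is 1.7071 × λ_C = 4.1420 pm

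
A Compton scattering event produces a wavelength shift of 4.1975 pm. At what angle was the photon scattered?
136.89°

From the Compton formula Δλ = λ_C(1 - cos θ), we can solve for θ:

cos θ = 1 - Δλ/λ_C

Given:
- Δλ = 4.1975 pm
- λ_C = h/(m_e·c) ≈ 2.42631024 pm

cos θ = 1 - 4.1975/2.42631024
cos θ = 1 - 1.729993
cos θ = -0.729993

θ = arccos(-0.729993)
θ = 136.89°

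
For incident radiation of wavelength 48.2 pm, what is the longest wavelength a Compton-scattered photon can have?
53.0526 pm (at θ = 180°)

The Compton shift is Δλ = λ_C(1 − cos θ).

Since cos θ ranges from −1 to 1, the factor (1 − cos θ) ranges from 0 to 2; the maximum shift occurs at θ = 180° (backscattering):
Δλ_max = 2λ_C = 2 × 2.4263 pm = 4.8526 pm

Maximum scattered wavelength:
λ'_max = λ₀ + Δλ_max = 48.2 + 4.8526 = 53.0526 pm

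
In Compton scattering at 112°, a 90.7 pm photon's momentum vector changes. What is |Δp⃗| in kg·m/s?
1.1899e-23 kg·m/s

Photon momentum magnitude is p = h/λ.

Initial momentum:
p₀ = h/λ = 6.6261e-34/9.0700e-11 = 7.3055e-24 kg·m/s

After scattering:
λ' = λ + Δλ = 90.7 + 3.3352 = 94.0352 pm
p' = h/λ' = 6.6261e-34/9.4035e-11 = 7.0464e-24 kg·m/s

Momentum is a vector; the scattered photon's direction makes angle θ = 112° with the incident direction. The magnitude of the vector change Δp⃗ = p⃗₀ − p⃗' is found from the law of cosines:
|Δp⃗|² = p₀² + p'² − 2p₀p'cos θ
|Δp⃗|² = (7.3055e-24)² + (7.0464e-24)² − 2·7.3055e-24·7.0464e-24·cos(112°)
|Δp⃗| = 1.1899e-23 kg·m/s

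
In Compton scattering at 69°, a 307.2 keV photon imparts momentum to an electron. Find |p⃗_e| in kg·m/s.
1.6447e-22 kg·m/s

The electron is initially at rest, so by conservation of momentum:
p⃗_e = p⃗₀ − p⃗'  (incident photon momentum minus scattered photon momentum)

Photon momentum magnitudes (p = h/λ = E/c):
λ₀ = hc/E₀ = 4.0359 pm → p₀ = h/λ₀ = 1.6418e-22 kg·m/s
Δλ = λ_C(1 − cos 69°) = 1.5568 pm
λ' = 5.5927 pm → p' = h/λ' = 1.1848e-22 kg·m/s

The scattered photon makes angle θ = 69° with the incident direction, so by the law of cosines:
|p⃗_e|² = p₀² + p'² − 2p₀p'cos θ
|p⃗_e|² = (1.6418e-22)² + (1.1848e-22)² − 2·1.6418e-22·1.1848e-22·cos(69°)
|p⃗_e| = 1.6447e-22 kg·m/s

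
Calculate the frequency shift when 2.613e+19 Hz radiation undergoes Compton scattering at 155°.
7.508e+18 Hz (decrease)

Convert frequency to wavelength (c = 299792458 m/s):
λ₀ = c/f₀ = 299792458/2.613e+19 = 1.1473114e-11 m = 11.4731 pm

Calculate Compton shift:
Δλ = λ_C(1 - cos(155°)) = 4.6253 pm

Final wavelength:
λ' = λ₀ + Δλ = 11.4731 + 4.6253 = 16.0984 pm

Final frequency:
f' = c/λ' = 299792458/1.6098408e-11 = 1.8622491e+19 Hz

Frequency shift (decrease):
Δf = f₀ - f' = 2.613e+19 - 1.8622491e+19 = 7.508e+18 Hz

(Intermediate values are shown rounded; full precision is carried through to the final answer.)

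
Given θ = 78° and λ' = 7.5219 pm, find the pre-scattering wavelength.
5.6000 pm

From λ' = λ + Δλ, we have λ = λ' - Δλ

First calculate the Compton shift:
Δλ = λ_C(1 - cos θ)
Δλ = 2.4263 × (1 - cos(78°))
Δλ = 2.4263 × 0.7921
Δλ = 1.9219 pm

Initial wavelength:
λ = λ' - Δλ
λ = 7.5219 - 1.9219
λ = 5.6000 pm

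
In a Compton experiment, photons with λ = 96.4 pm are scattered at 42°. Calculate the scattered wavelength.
97.0232 pm

Using the Compton scattering formula:
λ' = λ + Δλ = λ + λ_C(1 - cos θ)

Given:
- Initial wavelength λ = 96.4 pm
- Scattering angle θ = 42°
- Compton wavelength λ_C ≈ 2.4263 pm

Calculate the shift:
Δλ = 2.4263 × (1 - cos(42°))
Δλ = 2.4263 × 0.2569
Δλ = 0.6232 pm

Final wavelength:
λ' = 96.4 + 0.6232 = 97.0232 pm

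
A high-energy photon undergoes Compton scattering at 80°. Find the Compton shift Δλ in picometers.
2.0050 pm

Using the Compton scattering formula:
Δλ = λ_C(1 - cos θ)

where λ_C = h/(m_e·c) ≈ 2.4263 pm is the Compton wavelength of an electron.

For θ = 80°:
cos(80°) = 0.1736
1 - cos(80°) = 0.8264

Δλ = 2.4263 × 0.8264
Δλ = 2.0050 pm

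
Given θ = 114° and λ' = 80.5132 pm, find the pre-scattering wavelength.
77.1000 pm

From λ' = λ + Δλ, we have λ = λ' - Δλ

First calculate the Compton shift:
Δλ = λ_C(1 - cos θ)
Δλ = 2.4263 × (1 - cos(114°))
Δλ = 2.4263 × 1.4067
Δλ = 3.4132 pm

Initial wavelength:
λ = λ' - Δλ
λ = 80.5132 - 3.4132
λ = 77.1000 pm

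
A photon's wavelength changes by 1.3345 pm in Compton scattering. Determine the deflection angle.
63.26°

From the Compton formula Δλ = λ_C(1 - cos θ), we can solve for θ:

cos θ = 1 - Δλ/λ_C

Given:
- Δλ = 1.3345 pm
- λ_C = h/(m_e·c) ≈ 2.42631024 pm

cos θ = 1 - 1.3345/2.42631024
cos θ = 1 - 0.550012
cos θ = 0.449988

θ = arccos(0.449988)
θ = 63.26°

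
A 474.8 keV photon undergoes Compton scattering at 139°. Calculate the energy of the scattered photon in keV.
180.5044 keV

First convert energy to wavelength:
λ = hc/E, with hc ≈ 1239.842 keV·pm (i.e. 1239.842 eV·nm)

For E = 474.8 keV = 474800 eV:
λ = 1239.842 keV·pm / 474.8 keV
λ = 2.6113 pm

Calculate the Compton shift:
Δλ = λ_C(1 - cos(139°)) = 2.4263 × 1.7547
Δλ = 4.2575 pm

Final wavelength:
λ' = 2.6113 + 4.2575 = 6.8688 pm

Final energy:
E' = hc/λ' = 1239.842 / 6.8688 = 180.5044 keV

(Intermediate values are shown rounded; full precision is carried through to the final answer.)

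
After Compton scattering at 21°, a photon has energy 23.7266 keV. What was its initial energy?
23.8000 keV

Convert final energy to wavelength (hc ≈ 1239.842 keV·pm):
λ' = hc/E' = 1239.842 / 23.7266 = 52.2554 pm

Calculate the Compton shift:
Δλ = λ_C(1 - cos(21°))
Δλ = 2.4263 × (1 - cos(21°))
Δλ = 0.1612 pm

Initial wavelength:
λ = λ' - Δλ = 52.2554 - 0.1612 = 52.0942 pm

Initial energy:
E = hc/λ = 1239.842 / 52.0942 = 23.8000 keV

(Intermediate values are shown rounded; full precision is carried through to the final answer.)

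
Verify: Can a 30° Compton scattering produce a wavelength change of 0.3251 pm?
Yes, consistent

Calculate the expected shift for θ = 30°:

Δλ_expected = λ_C(1 - cos(30°))
Δλ_expected = 2.4263 × (1 - cos(30°))
Δλ_expected = 2.4263 × 0.1340
Δλ_expected = 0.3251 pm

Given shift: 0.3251 pm
Expected shift: 0.3251 pm
Difference: 0.0000 pm

The values match. This is consistent with Compton scattering at the stated angle.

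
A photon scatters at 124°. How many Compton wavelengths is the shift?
1.5592 λ_C

The Compton shift formula is:
Δλ = λ_C(1 - cos θ)

Dividing both sides by λ_C:
Δλ/λ_C = 1 - cos θ

For θ = 124°:
Δλ/λ_C = 1 - cos(124°)
Δλ/λ_C = 1 - -0.5592
Δλ/λ_C = 1.5592

This means the shift is 1.5592 × λ_C = 3.7831 pm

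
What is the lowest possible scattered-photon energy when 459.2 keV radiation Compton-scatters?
164.1604 keV (at θ = 180°)

The scattered photon has minimum energy when its wavelength is maximum, i.e., when the Compton shift Δλ = λ_C(1 − cos θ) is maximum. This occurs at θ = 180° (backscattering), giving Δλ_max = 2λ_C = 4.8526 pm.

Initial wavelength: λ₀ = hc/E₀ = 2.7000 pm
Maximum final wavelength: λ'_max = λ₀ + 2λ_C = 2.7000 + 4.8526 = 7.5526 pm
Minimum final energy: E'_min = hc/λ'_max = 164.1604 keV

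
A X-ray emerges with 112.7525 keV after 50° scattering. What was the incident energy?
122.4000 keV

Convert final energy to wavelength (hc ≈ 1239.842 keV·pm):
λ' = hc/E' = 1239.842 / 112.7525 = 10.9961 pm

Calculate the Compton shift:
Δλ = λ_C(1 - cos(50°))
Δλ = 2.4263 × (1 - cos(50°))
Δλ = 0.8667 pm

Initial wavelength:
λ = λ' - Δλ = 10.9961 - 0.8667 = 10.1294 pm

Initial energy:
E = hc/λ = 1239.842 / 10.1294 = 122.4000 keV

(Intermediate values are shown rounded; full precision is carried through to the final answer.)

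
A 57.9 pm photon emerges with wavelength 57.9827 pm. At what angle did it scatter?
15.00°

First find the wavelength shift:
Δλ = λ' - λ = 57.9827 - 57.9 = 0.0827 pm

Using Δλ = λ_C(1 - cos θ), with λ_C = h/(m_e·c) ≈ 2.42631024 pm:
cos θ = 1 - Δλ/λ_C
cos θ = 1 - 0.0827/2.42631024
cos θ = 0.965915

θ = arccos(0.965915)
θ = 15.00°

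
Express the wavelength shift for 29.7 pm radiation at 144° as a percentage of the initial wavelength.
14.7786%

Calculate the Compton shift:
Δλ = λ_C(1 - cos(144°))
Δλ = 2.4263 × (1 - cos(144°))
Δλ = 2.4263 × 1.8090
Δλ = 4.3892 pm

Percentage change:
(Δλ/λ₀) × 100 = (4.3892/29.7) × 100
= 14.7786%

(Intermediate values are shown rounded; full precision is carried through to the final answer.)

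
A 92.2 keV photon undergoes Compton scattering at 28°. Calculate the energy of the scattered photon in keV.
90.2930 keV

First convert energy to wavelength:
λ = hc/E, with hc ≈ 1239.842 keV·pm (i.e. 1239.842 eV·nm)

For E = 92.2 keV = 92200 eV:
λ = 1239.842 keV·pm / 92.2 keV
λ = 13.4473 pm

Calculate the Compton shift:
Δλ = λ_C(1 - cos(28°)) = 2.4263 × 0.1171
Δλ = 0.2840 pm

Final wavelength:
λ' = 13.4473 + 0.2840 = 13.7313 pm

Final energy:
E' = hc/λ' = 1239.842 / 13.7313 = 90.2930 keV

(Intermediate values are shown rounded; full precision is carried through to the final answer.)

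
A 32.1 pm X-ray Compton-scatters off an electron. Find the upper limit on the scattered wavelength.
36.9526 pm (at θ = 180°)

The Compton shift is Δλ = λ_C(1 − cos θ).

Since cos θ ranges from −1 to 1, the factor (1 − cos θ) ranges from 0 to 2; the maximum shift occurs at θ = 180° (backscattering):
Δλ_max = 2λ_C = 2 × 2.4263 pm = 4.8526 pm

Maximum scattered wavelength:
λ'_max = λ₀ + Δλ_max = 32.1 + 4.8526 = 36.9526 pm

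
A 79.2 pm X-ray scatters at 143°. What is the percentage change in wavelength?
5.5102%

Calculate the Compton shift:
Δλ = λ_C(1 - cos(143°))
Δλ = 2.4263 × (1 - cos(143°))
Δλ = 2.4263 × 1.7986
Δλ = 4.3640 pm

Percentage change:
(Δλ/λ₀) × 100 = (4.3640/79.2) × 100
= 5.5102%

(Intermediate values are shown rounded; full precision is carried through to the final answer.)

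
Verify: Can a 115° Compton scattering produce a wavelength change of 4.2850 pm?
No, inconsistent

Calculate the expected shift for θ = 115°:

Δλ_expected = λ_C(1 - cos(115°))
Δλ_expected = 2.4263 × (1 - cos(115°))
Δλ_expected = 2.4263 × 1.4226
Δλ_expected = 3.4517 pm

Given shift: 4.2850 pm
Expected shift: 3.4517 pm
Difference: 0.8333 pm

The values do not match. The given shift corresponds to θ ≈ 140.0°, not 115°.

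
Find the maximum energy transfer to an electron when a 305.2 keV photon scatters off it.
166.1265 keV

Maximum energy transfer occurs at θ = 180° (backscattering).

Initial photon: E₀ = 305.2 keV → λ₀ = 4.0624 pm

Maximum Compton shift (at 180°):
Δλ_max = 2λ_C = 2 × 2.4263 = 4.8526 pm

Final wavelength:
λ' = 4.0624 + 4.8526 = 8.9150 pm

Minimum photon energy (maximum energy to electron):
E'_min = hc/λ' = 139.0735 keV

Maximum electron kinetic energy:
K_max = E₀ - E'_min = 305.2000 - 139.0735 = 166.1265 keV

(Intermediate values are shown rounded; full precision is carried through to the final answer.)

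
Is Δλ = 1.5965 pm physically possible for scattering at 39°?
No, inconsistent

Calculate the expected shift for θ = 39°:

Δλ_expected = λ_C(1 - cos(39°))
Δλ_expected = 2.4263 × (1 - cos(39°))
Δλ_expected = 2.4263 × 0.2229
Δλ_expected = 0.5407 pm

Given shift: 1.5965 pm
Expected shift: 0.5407 pm
Difference: 1.0558 pm

The values do not match. The given shift corresponds to θ ≈ 70.0°, not 39°.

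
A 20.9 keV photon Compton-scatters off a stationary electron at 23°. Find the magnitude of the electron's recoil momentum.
4.4466e-24 kg·m/s

The electron is initially at rest, so by conservation of momentum:
p⃗_e = p⃗₀ − p⃗'  (incident photon momentum minus scattered photon momentum)

Photon momentum magnitudes (p = h/λ = E/c):
λ₀ = hc/E₀ = 59.3226 pm → p₀ = h/λ₀ = 1.1170e-23 kg·m/s
Δλ = λ_C(1 − cos 23°) = 0.1929 pm
λ' = 59.5155 pm → p' = h/λ' = 1.1133e-23 kg·m/s

The scattered photon makes angle θ = 23° with the incident direction, so by the law of cosines:
|p⃗_e|² = p₀² + p'² − 2p₀p'cos θ
|p⃗_e|² = (1.1170e-23)² + (1.1133e-23)² − 2·1.1170e-23·1.1133e-23·cos(23°)
|p⃗_e| = 4.4466e-24 kg·m/s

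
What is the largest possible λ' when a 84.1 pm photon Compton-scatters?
88.9526 pm (at θ = 180°)

The Compton shift is Δλ = λ_C(1 − cos θ).

Since cos θ ranges from −1 to 1, the factor (1 − cos θ) ranges from 0 to 2; the maximum shift occurs at θ = 180° (backscattering):
Δλ_max = 2λ_C = 2 × 2.4263 pm = 4.8526 pm

Maximum scattered wavelength:
λ'_max = λ₀ + Δλ_max = 84.1 + 4.8526 = 88.9526 pm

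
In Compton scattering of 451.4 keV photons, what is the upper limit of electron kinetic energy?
288.2474 keV

Maximum energy transfer occurs at θ = 180° (backscattering).

Initial photon: E₀ = 451.4 keV → λ₀ = 2.7467 pm

Maximum Compton shift (at 180°):
Δλ_max = 2λ_C = 2 × 2.4263 = 4.8526 pm

Final wavelength:
λ' = 2.7467 + 4.8526 = 7.5993 pm

Minimum photon energy (maximum energy to electron):
E'_min = hc/λ' = 163.1526 keV

Maximum electron kinetic energy:
K_max = E₀ - E'_min = 451.4000 - 163.1526 = 288.2474 keV

(Intermediate values are shown rounded; full precision is carried through to the final answer.)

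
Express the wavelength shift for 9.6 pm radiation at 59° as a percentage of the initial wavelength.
12.2570%

Calculate the Compton shift:
Δλ = λ_C(1 - cos(59°))
Δλ = 2.4263 × (1 - cos(59°))
Δλ = 2.4263 × 0.4850
Δλ = 1.1767 pm

Percentage change:
(Δλ/λ₀) × 100 = (1.1767/9.6) × 100
= 12.2570%

(Intermediate values are shown rounded; full precision is carried through to the final answer.)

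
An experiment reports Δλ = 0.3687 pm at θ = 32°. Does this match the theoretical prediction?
Yes, consistent

Calculate the expected shift for θ = 32°:

Δλ_expected = λ_C(1 - cos(32°))
Δλ_expected = 2.4263 × (1 - cos(32°))
Δλ_expected = 2.4263 × 0.1520
Δλ_expected = 0.3687 pm

Given shift: 0.3687 pm
Expected shift: 0.3687 pm
Difference: 0.0000 pm

The values match. This is consistent with Compton scattering at the stated angle.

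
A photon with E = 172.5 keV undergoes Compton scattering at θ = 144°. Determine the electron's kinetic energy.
65.4022 keV

By energy conservation: K_e = E_initial - E_final

First find the scattered photon energy:
Initial wavelength: λ = hc/E = 7.1875 pm
Compton shift: Δλ = λ_C(1 - cos(144°)) = 4.3892 pm
Final wavelength: λ' = 7.1875 + 4.3892 = 11.5767 pm
Final photon energy: E' = hc/λ' = 107.0978 keV

Electron kinetic energy:
K_e = E - E' = 172.5000 - 107.0978 = 65.4022 keV

(Intermediate values are shown rounded; full precision is carried through to the final answer.)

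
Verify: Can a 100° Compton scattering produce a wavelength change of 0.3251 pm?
No, inconsistent

Calculate the expected shift for θ = 100°:

Δλ_expected = λ_C(1 - cos(100°))
Δλ_expected = 2.4263 × (1 - cos(100°))
Δλ_expected = 2.4263 × 1.1736
Δλ_expected = 2.8476 pm

Given shift: 0.3251 pm
Expected shift: 2.8476 pm
Difference: 2.5226 pm

The values do not match. The given shift corresponds to θ ≈ 30.0°, not 100°.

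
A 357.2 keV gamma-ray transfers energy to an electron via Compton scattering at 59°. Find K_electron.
90.4337 keV

By energy conservation: K_e = E_initial - E_final

First find the scattered photon energy:
Initial wavelength: λ = hc/E = 3.4710 pm
Compton shift: Δλ = λ_C(1 - cos(59°)) = 1.1767 pm
Final wavelength: λ' = 3.4710 + 1.1767 = 4.6477 pm
Final photon energy: E' = hc/λ' = 266.7663 keV

Electron kinetic energy:
K_e = E - E' = 357.2000 - 266.7663 = 90.4337 keV

(Intermediate values are shown rounded; full precision is carried through to the final answer.)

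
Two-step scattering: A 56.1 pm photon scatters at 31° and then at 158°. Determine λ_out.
61.1225 pm

Apply Compton shift twice:

First scattering at θ₁ = 31°:
Δλ₁ = λ_C(1 - cos(31°))
Δλ₁ = 2.4263 × 0.1428
Δλ₁ = 0.3466 pm

After first scattering:
λ₁ = 56.1 + 0.3466 = 56.4466 pm

Second scattering at θ₂ = 158°:
Δλ₂ = λ_C(1 - cos(158°))
Δλ₂ = 2.4263 × 1.9272
Δλ₂ = 4.6759 pm

Final wavelength:
λ₂ = 56.4466 + 4.6759 = 61.1225 pm

Total shift: Δλ_total = 0.3466 + 4.6759 = 5.0225 pm

(Intermediate values are shown rounded; full precision is carried through to the final answer.)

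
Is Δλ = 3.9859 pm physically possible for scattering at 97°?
No, inconsistent

Calculate the expected shift for θ = 97°:

Δλ_expected = λ_C(1 - cos(97°))
Δλ_expected = 2.4263 × (1 - cos(97°))
Δλ_expected = 2.4263 × 1.1219
Δλ_expected = 2.7220 pm

Given shift: 3.9859 pm
Expected shift: 2.7220 pm
Difference: 1.2639 pm

The values do not match. The given shift corresponds to θ ≈ 130.0°, not 97°.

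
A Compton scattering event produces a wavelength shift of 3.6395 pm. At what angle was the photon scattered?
120.00°

From the Compton formula Δλ = λ_C(1 - cos θ), we can solve for θ:

cos θ = 1 - Δλ/λ_C

Given:
- Δλ = 3.6395 pm
- λ_C = h/(m_e·c) ≈ 2.42631024 pm

cos θ = 1 - 3.6395/2.42631024
cos θ = 1 - 1.500014
cos θ = -0.500014

θ = arccos(-0.500014)
θ = 120.00°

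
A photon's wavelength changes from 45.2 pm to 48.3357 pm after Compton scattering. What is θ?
107.00°

First find the wavelength shift:
Δλ = λ' - λ = 48.3357 - 45.2 = 3.1357 pm

Using Δλ = λ_C(1 - cos θ), with λ_C = h/(m_e·c) ≈ 2.42631024 pm:
cos θ = 1 - Δλ/λ_C
cos θ = 1 - 3.1357/2.42631024
cos θ = -0.292374

θ = arccos(-0.292374)
θ = 107.00°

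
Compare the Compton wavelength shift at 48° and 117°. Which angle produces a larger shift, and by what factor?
117° produces the larger shift by a factor of 4.394

Calculate both shifts using Δλ = λ_C(1 - cos θ):

For θ₁ = 48°:
Δλ₁ = 2.4263 × (1 - cos(48°))
Δλ₁ = 2.4263 × 0.3309
Δλ₁ = 0.8028 pm

For θ₂ = 117°:
Δλ₂ = 2.4263 × (1 - cos(117°))
Δλ₂ = 2.4263 × 1.4540
Δλ₂ = 3.5278 pm

The 117° angle produces the larger shift.
Ratio: 3.5278/0.8028 = 4.394

(Intermediate values are shown rounded; full precision is carried through to the final answer.)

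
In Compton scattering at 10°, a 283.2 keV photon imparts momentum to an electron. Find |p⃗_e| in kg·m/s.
2.6302e-23 kg·m/s

The electron is initially at rest, so by conservation of momentum:
p⃗_e = p⃗₀ − p⃗'  (incident photon momentum minus scattered photon momentum)

Photon momentum magnitudes (p = h/λ = E/c):
λ₀ = hc/E₀ = 4.3780 pm → p₀ = h/λ₀ = 1.5135e-22 kg·m/s
Δλ = λ_C(1 − cos 10°) = 0.0369 pm
λ' = 4.4148 pm → p' = h/λ' = 1.5009e-22 kg·m/s

The scattered photon makes angle θ = 10° with the incident direction, so by the law of cosines:
|p⃗_e|² = p₀² + p'² − 2p₀p'cos θ
|p⃗_e|² = (1.5135e-22)² + (1.5009e-22)² − 2·1.5135e-22·1.5009e-22·cos(10°)
|p⃗_e| = 2.6302e-23 kg·m/s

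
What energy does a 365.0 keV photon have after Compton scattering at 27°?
338.6363 keV

First convert energy to wavelength:
λ = hc/E, with hc ≈ 1239.842 keV·pm (i.e. 1239.842 eV·nm)

For E = 365.0 keV = 365000 eV:
λ = 1239.842 keV·pm / 365.0 keV
λ = 3.3968 pm

Calculate the Compton shift:
Δλ = λ_C(1 - cos(27°)) = 2.4263 × 0.1090
Δλ = 0.2645 pm

Final wavelength:
λ' = 3.3968 + 0.2645 = 3.6613 pm

Final energy:
E' = hc/λ' = 1239.842 / 3.6613 = 338.6363 keV

(Intermediate values are shown rounded; full precision is carried through to the final answer.)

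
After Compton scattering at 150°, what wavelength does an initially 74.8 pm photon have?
79.3276 pm

Using the Compton formula: λ' = λ + λ_C(1 − cos θ)

For θ = 150°, cos θ = -√3/2 (exact) ≈ -0.8660, so:
1 − cos 150° = 1 − (-√3/2) ≈ 1.8660

Δλ = λ_C × 1.8660 = 2.4263 × 1.8660 = 4.5276 pm

λ' = 74.8 + 4.5276 = 79.3276 pm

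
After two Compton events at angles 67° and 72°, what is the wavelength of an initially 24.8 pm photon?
27.9548 pm

Apply Compton shift twice:

First scattering at θ₁ = 67°:
Δλ₁ = λ_C(1 - cos(67°))
Δλ₁ = 2.4263 × 0.6093
Δλ₁ = 1.4783 pm

After first scattering:
λ₁ = 24.8 + 1.4783 = 26.2783 pm

Second scattering at θ₂ = 72°:
Δλ₂ = λ_C(1 - cos(72°))
Δλ₂ = 2.4263 × 0.6910
Δλ₂ = 1.6765 pm

Final wavelength:
λ₂ = 26.2783 + 1.6765 = 27.9548 pm

Total shift: Δλ_total = 1.4783 + 1.6765 = 3.1548 pm

(Intermediate values are shown rounded; full precision is carried through to the final answer.)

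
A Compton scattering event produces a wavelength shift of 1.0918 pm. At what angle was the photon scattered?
56.63°

From the Compton formula Δλ = λ_C(1 - cos θ), we can solve for θ:

cos θ = 1 - Δλ/λ_C

Given:
- Δλ = 1.0918 pm
- λ_C = h/(m_e·c) ≈ 2.42631024 pm

cos θ = 1 - 1.0918/2.42631024
cos θ = 1 - 0.449984
cos θ = 0.550016

θ = arccos(0.550016)
θ = 56.63°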